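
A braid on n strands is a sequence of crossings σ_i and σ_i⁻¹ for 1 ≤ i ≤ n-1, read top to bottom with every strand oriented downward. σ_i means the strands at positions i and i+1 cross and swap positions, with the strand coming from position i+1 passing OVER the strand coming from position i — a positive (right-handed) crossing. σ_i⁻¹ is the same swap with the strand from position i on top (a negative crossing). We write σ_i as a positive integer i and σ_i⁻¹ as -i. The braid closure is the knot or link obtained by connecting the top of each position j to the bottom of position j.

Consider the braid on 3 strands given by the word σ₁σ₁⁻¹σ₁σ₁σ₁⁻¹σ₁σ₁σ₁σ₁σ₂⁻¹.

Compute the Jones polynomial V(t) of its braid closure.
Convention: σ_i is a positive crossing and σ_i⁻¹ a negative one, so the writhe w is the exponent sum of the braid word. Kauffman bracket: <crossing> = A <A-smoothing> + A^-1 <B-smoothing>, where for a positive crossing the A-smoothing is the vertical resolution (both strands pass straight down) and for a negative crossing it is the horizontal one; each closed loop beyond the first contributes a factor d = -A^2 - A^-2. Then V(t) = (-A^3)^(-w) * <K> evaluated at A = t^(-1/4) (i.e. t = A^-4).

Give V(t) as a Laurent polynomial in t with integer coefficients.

The presented braid s1 s1^-1 s1 s1 s1^-1 s1 s1 s1 s1 s2^-1 on 3 strands reduces by inverse Markov moves (closure unchanged at each step):
  Destabilize: the word has the form β·s2^-1 where s2^-1 occurs only as the final letter (β ∈ B_2); drop it and the last strand → 2 strands.
Reduced to β = s1 s1^-1 s1 s1 s1^-1 s1 s1 s1 s1 on 2 strands, 9 crossings.
Compute on β:
First cancel adjacent σ_i σ_i⁻¹ pairs (Reidemeister II — same braid, same closure): s1 s1^-1 s1 s1 s1^-1 s1 s1 s1 s1 → s1 s1 s1 s1 s1.
Braid: s1 s1 s1 s1 s1 on 2 strands, 5 crossings.
Writhe w = (#positive) - (#negative) = 5 - 0 = 5.
Enumerate smoothing states for the bracket polynomial. There are 2^5 = 32 states.
Each crossing splits two ways (0=vertical, 1=horizontal). The state's weight is A^(#A-smoothings - #B-smoothings) * d^(loops - 1).
  state 00000: A-exp=+5, loops=2, term = A^5 * d^1
  state 00001: A-exp=+3, loops=1, term = A^3 * d^0
  state 00010: A-exp=+3, loops=1, term = A^3 * d^0
  state 00011: A-exp=+1, loops=2, term = A^1 * d^1
  state 00100: A-exp=+3, loops=1, term = A^3 * d^0
  state 00101: A-exp=+1, loops=2, term = A^1 * d^1
  state 00110: A-exp=+1, loops=2, term = A^1 * d^1
  state 00111: A-exp=-1, loops=3, term = A^-1 * d^2
  state 01000: A-exp=+3, loops=1, term = A^3 * d^0
  state 01001: A-exp=+1, loops=2, term = A^1 * d^1
  state 01010: A-exp=+1, loops=2, term = A^1 * d^1
  state 01011: A-exp=-1, loops=3, term = A^-1 * d^2
  state 01100: A-exp=+1, loops=2, term = A^1 * d^1
  state 01101: A-exp=-1, loops=3, term = A^-1 * d^2
  state 01110: A-exp=-1, loops=3, term = A^-1 * d^2
  state 01111: A-exp=-3, loops=4, term = A^-3 * d^3
  state 10000: A-exp=+3, loops=1, term = A^3 * d^0
  state 10001: A-exp=+1, loops=2, term = A^1 * d^1
  state 10010: A-exp=+1, loops=2, term = A^1 * d^1
  state 10011: A-exp=-1, loops=3, term = A^-1 * d^2
  state 10100: A-exp=+1, loops=2, term = A^1 * d^1
  state 10101: A-exp=-1, loops=3, term = A^-1 * d^2
  state 10110: A-exp=-1, loops=3, term = A^-1 * d^2
  state 10111: A-exp=-3, loops=4, term = A^-3 * d^3
  state 11000: A-exp=+1, loops=2, term = A^1 * d^1
  state 11001: A-exp=-1, loops=3, term = A^-1 * d^2
  state 11010: A-exp=-1, loops=3, term = A^-1 * d^2
  state 11011: A-exp=-3, loops=4, term = A^-3 * d^3
  state 11100: A-exp=-1, loops=3, term = A^-1 * d^2
  state 11101: A-exp=-3, loops=4, term = A^-3 * d^3
  state 11110: A-exp=-3, loops=4, term = A^-3 * d^3
  state 11111: A-exp=-5, loops=5, term = A^-5 * d^4
Collect the terms by A-exponent (count of states per loop number):
Powers of d = -A^2 - A^-2: d^2 = A^4 + 2 + A^-4; d^3 = -A^6 - 3*A^2 - 3*A^-2 - A^-6; d^4 = A^8 + 4*A^4 + 6 + 4*A^-4 + A^-8.
  A^5 * (d) = -A^7 - A^3
  A^3 * (5) = 5*A^3
  A^1 * (10*d) = -10*A^3 - 10*A^-1
  A^-1 * (10*d^2) = 10*A^3 + 20*A^-1 + 10*A^-5
  A^-3 * (5*d^3) = -5*A^3 - 15*A^-1 - 15*A^-5 - 5*A^-9
  A^-5 * (d^4) = A^3 + 4*A^-1 + 6*A^-5 + 4*A^-9 + A^-13
Summing the groups: <K> = -A^7 - A^-1 + A^-5 - A^-9 + A^-13
Normalise by the writhe: (-A^3)^(-w) = (-A^3)^(-5) = -A^-15, so f(A) = -A^-15 * <K> = A^-8 + A^-16 - A^-20 + A^-24 - A^-28.
Substitute A = t^(-1/4), i.e. A^e → t^(-e/4): V(t) = -t^7 + t^6 - t^5 + t^4 + t^2

Answer: -t^7 + t^6 - t^5 + t^4 + t^2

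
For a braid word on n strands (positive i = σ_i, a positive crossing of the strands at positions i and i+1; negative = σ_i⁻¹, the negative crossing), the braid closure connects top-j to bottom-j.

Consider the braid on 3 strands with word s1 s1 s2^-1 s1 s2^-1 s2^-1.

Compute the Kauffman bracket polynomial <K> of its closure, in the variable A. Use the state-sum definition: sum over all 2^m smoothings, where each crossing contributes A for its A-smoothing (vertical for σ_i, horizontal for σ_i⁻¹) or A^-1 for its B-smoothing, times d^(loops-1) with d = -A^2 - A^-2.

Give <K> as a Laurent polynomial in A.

Braid: s1 s1 s2^-1 s1 s2^-1 s2^-1 on 3 strands, 6 crossings.
Writhe w = (#positive) - (#negative) = 3 - 3 = 0.
State-sum expansion of <K>. There are 2^6 = 64 states.
For each crossing: s=0 is the vertical smoothing, s=1 horizontal. Crossing k contributes A^(sign_k * (1 - 2*s_k)); loop factor d = -A^2 - A^-2.
Tabulate the states by total A-exponent and number of loops L (A-exp: L × count):
  A^6: L=4 ×1
  A^4: L=3 ×6
  A^2: L=2 ×14, L=4 ×1
  A^0: L=1 ×13, L=3 ×7
  A^-2: L=2 ×14, L=4 ×1
  A^-4: L=3 ×6
  A^-6: L=4 ×1
Each group contributes A^e * Σ count * d^(L-1):
Powers of d = -A^2 - A^-2: d^2 = A^4 + 2 + A^-4; d^3 = -A^6 - 3*A^2 - 3*A^-2 - A^-6.
  A^6 * (d^3) = -A^12 - 3*A^8 - 3*A^4 - 1
  A^4 * (6*d^2) = 6*A^8 + 12*A^4 + 6
  A^2 * (14*d + d^3) = -A^8 - 17*A^4 - 17 - A^-4
  A^0 * (13 + 7*d^2) = 7*A^4 + 27 + 7*A^-4
  A^-2 * (14*d + d^3) = -A^4 - 17 - 17*A^-4 - A^-8
  A^-4 * (6*d^2) = 6 + 12*A^-4 + 6*A^-8
  A^-6 * (d^3) = -1 - 3*A^-4 - 3*A^-8 - A^-12
Summing the groups: <K> = -A^12 + 2*A^8 - 2*A^4 + 3 - 2*A^-4 + 2*A^-8 - A^-12

Answer: -A^12 + 2*A^8 - 2*A^4 + 3 - 2*A^-4 + 2*A^-8 - A^-12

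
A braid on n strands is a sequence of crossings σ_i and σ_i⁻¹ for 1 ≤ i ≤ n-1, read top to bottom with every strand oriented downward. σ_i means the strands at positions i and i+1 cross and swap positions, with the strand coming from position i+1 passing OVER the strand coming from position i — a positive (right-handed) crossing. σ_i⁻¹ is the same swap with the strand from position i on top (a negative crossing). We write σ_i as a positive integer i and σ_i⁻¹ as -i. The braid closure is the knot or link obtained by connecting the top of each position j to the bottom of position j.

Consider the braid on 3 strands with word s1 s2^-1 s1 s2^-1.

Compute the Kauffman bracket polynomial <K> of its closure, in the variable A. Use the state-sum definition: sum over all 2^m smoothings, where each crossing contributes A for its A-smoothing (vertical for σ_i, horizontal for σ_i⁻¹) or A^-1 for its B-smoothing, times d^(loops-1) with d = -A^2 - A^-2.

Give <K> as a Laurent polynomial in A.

A^8 - A^4 + 1 - A^-4 + A^-8

Derivation:
Braid: s1 s2^-1 s1 s2^-1 on 3 strands, 4 crossings.
Writhe w = (#positive) - (#negative) = 2 - 2 = 0.
Computing the Kauffman bracket via state sum. There are 2^4 = 16 states.
Each crossing splits two ways (0=vertical, 1=horizontal). The state's weight is A^(#A-smoothings - #B-smoothings) * d^(loops - 1).
  state 0000: A-exp=+0, loops=3, term = A^0 * d^2
  state 0001: A-exp=+2, loops=2, term = A^2 * d^1
  state 0010: A-exp=-2, loops=2, term = A^-2 * d^1
  state 0011: A-exp=+0, loops=1, term = A^0 * d^0
  state 0100: A-exp=+2, loops=2, term = A^2 * d^1
  state 0101: A-exp=+4, loops=3, term = A^4 * d^2
  state 0110: A-exp=+0, loops=1, term = A^0 * d^0
  state 0111: A-exp=+2, loops=2, term = A^2 * d^1
  state 1000: A-exp=-2, loops=2, term = A^-2 * d^1
  state 1001: A-exp=+0, loops=1, term = A^0 * d^0
  state 1010: A-exp=-4, loops=3, term = A^-4 * d^2
  state 1011: A-exp=-2, loops=2, term = A^-2 * d^1
  state 1100: A-exp=+0, loops=1, term = A^0 * d^0
  state 1101: A-exp=+2, loops=2, term = A^2 * d^1
  state 1110: A-exp=-2, loops=2, term = A^-2 * d^1
  state 1111: A-exp=+0, loops=1, term = A^0 * d^0
Collect the terms by A-exponent (count of states per loop number):
Powers of d = -A^2 - A^-2: d^2 = A^4 + 2 + A^-4.
  A^4 * (d^2) = A^8 + 2*A^4 + 1
  A^2 * (4*d) = -4*A^4 - 4
  A^0 * (5 + d^2) = A^4 + 7 + A^-4
  A^-2 * (4*d) = -4 - 4*A^-4
  A^-4 * (d^2) = 1 + 2*A^-4 + A^-8
Summing the groups: <K> = A^8 - A^4 + 1 - A^-4 + A^-8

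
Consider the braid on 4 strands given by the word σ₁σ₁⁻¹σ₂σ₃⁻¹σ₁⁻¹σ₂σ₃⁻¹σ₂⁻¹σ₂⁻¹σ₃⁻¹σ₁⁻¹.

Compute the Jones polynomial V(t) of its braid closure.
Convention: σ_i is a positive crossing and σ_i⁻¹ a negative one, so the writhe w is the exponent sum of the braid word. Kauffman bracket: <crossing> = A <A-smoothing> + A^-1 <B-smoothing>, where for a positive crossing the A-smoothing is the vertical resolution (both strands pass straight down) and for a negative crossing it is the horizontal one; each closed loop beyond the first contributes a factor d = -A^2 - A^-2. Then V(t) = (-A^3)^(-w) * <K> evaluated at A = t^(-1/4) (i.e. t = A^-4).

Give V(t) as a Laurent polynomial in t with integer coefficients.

2*t^-1 - 3*t^-2 + 4*t^-3 - 4*t^-4 + 4*t^-5 - 3*t^-6 + 2*t^-7 - t^-8

Derivation:
The presented braid s1 s1^-1 s2 s3^-1 s1^-1 s2 s3^-1 s2^-1 s2^-1 s3^-1 s1^-1 on 4 strands reduces by inverse Markov moves (closure unchanged at each step):
  Deconjugate: the word is γ·β·γ⁻¹ with γ = s1 (prefix) and γ⁻¹ = s1^-1 (suffix); strip both.
Reduced to β = s1^-1 s2 s3^-1 s1^-1 s2 s3^-1 s2^-1 s2^-1 s3^-1 on 4 strands, 9 crossings.
Compute on β:
Braid: s1^-1 s2 s3^-1 s1^-1 s2 s3^-1 s2^-1 s2^-1 s3^-1 on 4 strands, 9 crossings.
Writhe w = (#positive) - (#negative) = 2 - 7 = -5.
Computing the Kauffman bracket via state sum. There are 2^9 = 512 states.
Smooth each crossing (0=||, 1=⌣⌢); contribution A^(Σ sign_k(1-2s_k)) * d^(L-1).
Tabulate the states by total A-exponent and number of loops L (A-exp: L × count):
  A^9: L=5 ×1
  A^7: L=4 ×9
  A^5: L=3 ×33, L=5 ×3
  A^3: L=2 ×59, L=4 ×25
  A^1: L=1 ×42, L=3 ×80, L=5 ×4
  A^-1: L=2 ×93, L=4 ×33
  A^-3: L=1 ×19, L=3 ×58, L=5 ×7
  A^-5: L=2 ×19, L=4 ×16, L=6 ×1
  A^-7: L=3 ×7, L=5 ×2
  A^-9: L=4 ×1
Each group contributes A^e * Σ count * d^(L-1):
Powers of d = -A^2 - A^-2: d^2 = A^4 + 2 + A^-4; d^3 = -A^6 - 3*A^2 - 3*A^-2 - A^-6; d^4 = A^8 + 4*A^4 + 6 + 4*A^-4 + A^-8; d^5 = -A^10 - 5*A^6 - 10*A^2 - 10*A^-2 - 5*A^-6 - A^-10.
  A^9 * (d^4) = A^17 + 4*A^13 + 6*A^9 + 4*A^5 + A
  A^7 * (9*d^3) = -9*A^13 - 27*A^9 - 27*A^5 - 9*A
  A^5 * (33*d^2 + 3*d^4) = 3*A^13 + 45*A^9 + 84*A^5 + 45*A + 3*A^-3
  A^3 * (59*d + 25*d^3) = -25*A^9 - 134*A^5 - 134*A - 25*A^-3
  A^1 * (42 + 80*d^2 + 4*d^4) = 4*A^9 + 96*A^5 + 226*A + 96*A^-3 + 4*A^-7
  A^-1 * (93*d + 33*d^3) = -33*A^5 - 192*A - 192*A^-3 - 33*A^-7
  A^-3 * (19 + 58*d^2 + 7*d^4) = 7*A^5 + 86*A + 177*A^-3 + 86*A^-7 + 7*A^-11
  A^-5 * (19*d + 16*d^3 + d^5) = -A^5 - 21*A - 77*A^-3 - 77*A^-7 - 21*A^-11 - A^-15
  A^-7 * (7*d^2 + 2*d^4) = 2*A + 15*A^-3 + 26*A^-7 + 15*A^-11 + 2*A^-15
  A^-9 * (d^3) = -A^-3 - 3*A^-7 - 3*A^-11 - A^-15
Summing the groups: <K> = A^17 - 2*A^13 + 3*A^9 - 4*A^5 + 4*A - 4*A^-3 + 3*A^-7 - 2*A^-11
Normalise by the writhe: (-A^3)^(-w) = (-A^3)^(5) = -A^15, so f(A) = -A^15 * <K> = -A^32 + 2*A^28 - 3*A^24 + 4*A^20 - 4*A^16 + 4*A^12 - 3*A^8 + 2*A^4.
Substitute A = t^(-1/4), i.e. A^e → t^(-e/4): V(t) = 2*t^-1 - 3*t^-2 + 4*t^-3 - 4*t^-4 + 4*t^-5 - 3*t^-6 + 2*t^-7 - t^-8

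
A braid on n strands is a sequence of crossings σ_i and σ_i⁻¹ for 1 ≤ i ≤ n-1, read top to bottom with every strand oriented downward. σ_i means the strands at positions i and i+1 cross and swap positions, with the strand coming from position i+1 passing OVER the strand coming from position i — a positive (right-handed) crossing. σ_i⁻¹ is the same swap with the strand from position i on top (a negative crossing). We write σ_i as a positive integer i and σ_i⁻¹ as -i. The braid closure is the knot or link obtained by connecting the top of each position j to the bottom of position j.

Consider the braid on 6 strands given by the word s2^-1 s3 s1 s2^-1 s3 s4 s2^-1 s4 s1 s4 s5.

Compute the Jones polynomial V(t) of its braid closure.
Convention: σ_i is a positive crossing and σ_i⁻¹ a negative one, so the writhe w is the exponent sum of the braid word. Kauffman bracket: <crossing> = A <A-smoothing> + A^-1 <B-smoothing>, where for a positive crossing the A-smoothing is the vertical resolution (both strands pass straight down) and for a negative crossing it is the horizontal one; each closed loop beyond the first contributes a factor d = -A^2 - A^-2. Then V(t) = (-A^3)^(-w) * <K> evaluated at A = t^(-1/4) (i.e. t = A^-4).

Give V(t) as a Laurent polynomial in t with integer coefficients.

The presented braid s2^-1 s3 s1 s2^-1 s3 s4 s2^-1 s4 s1 s4 s5 on 6 strands reduces by inverse Markov moves (closure unchanged at each step):
  Destabilize: the word has the form β·s5 where s5 occurs only as the final letter (β ∈ B_5); drop it and the last strand → 5 strands.
Reduced to β = s2^-1 s3 s1 s2^-1 s3 s4 s2^-1 s4 s1 s4 on 5 strands, 10 crossings.
Compute on β:
Braid: s2^-1 s3 s1 s2^-1 s3 s4 s2^-1 s4 s1 s4 on 5 strands, 10 crossings.
Writhe w = (#positive) - (#negative) = 7 - 3 = 4.
State-sum expansion of <K>. There are 2^10 = 1024 states.
Smooth each crossing (0=||, 1=⌣⌢); contribution A^(Σ sign_k(1-2s_k)) * d^(L-1).
Tabulate the states by total A-exponent and number of loops L (A-exp: L × count):
  A^10: L=6 ×1
  A^8: L=5 ×10
  A^6: L=4 ×42, L=6 ×3
  A^4: L=3 ×95, L=5 ×24, L=7 ×1
  A^2: L=2 ×117, L=4 ×86, L=6 ×7
  A^0: L=1 ×63, L=3 ×157, L=5 ×32
  A^-2: L=2 ×120, L=4 ×87, L=6 ×3
  A^-4: L=3 ×99, L=5 ×21
  A^-6: L=4 ×43, L=6 ×2
  A^-8: L=5 ×10
  A^-10: L=6 ×1
Each group contributes A^e * Σ count * d^(L-1):
Powers of d = -A^2 - A^-2: d^2 = A^4 + 2 + A^-4; d^3 = -A^6 - 3*A^2 - 3*A^-2 - A^-6; d^4 = A^8 + 4*A^4 + 6 + 4*A^-4 + A^-8; d^5 = -A^10 - 5*A^6 - 10*A^2 - 10*A^-2 - 5*A^-6 - A^-10; d^6 = A^12 + 6*A^8 + 15*A^4 + 20 + 15*A^-4 + 6*A^-8 + A^-12.
  A^10 * (d^5) = -A^20 - 5*A^16 - 10*A^12 - 10*A^8 - 5*A^4 - 1
  A^8 * (10*d^4) = 10*A^16 + 40*A^12 + 60*A^8 + 40*A^4 + 10
  A^6 * (42*d^3 + 3*d^5) = -3*A^16 - 57*A^12 - 156*A^8 - 156*A^4 - 57 - 3*A^-4
  A^4 * (95*d^2 + 24*d^4 + d^6) = A^16 + 30*A^12 + 206*A^8 + 354*A^4 + 206 + 30*A^-4 + A^-8
  A^2 * (117*d + 86*d^3 + 7*d^5) = -7*A^12 - 121*A^8 - 445*A^4 - 445 - 121*A^-4 - 7*A^-8
  A^0 * (63 + 157*d^2 + 32*d^4) = 32*A^8 + 285*A^4 + 569 + 285*A^-4 + 32*A^-8
  A^-2 * (120*d + 87*d^3 + 3*d^5) = -3*A^8 - 102*A^4 - 411 - 411*A^-4 - 102*A^-8 - 3*A^-12
  A^-4 * (99*d^2 + 21*d^4) = 21*A^4 + 183 + 324*A^-4 + 183*A^-8 + 21*A^-12
  A^-6 * (43*d^3 + 2*d^5) = -2*A^4 - 53 - 149*A^-4 - 149*A^-8 - 53*A^-12 - 2*A^-16
  A^-8 * (10*d^4) = 10 + 40*A^-4 + 60*A^-8 + 40*A^-12 + 10*A^-16
  A^-10 * (d^5) = -1 - 5*A^-4 - 10*A^-8 - 10*A^-12 - 5*A^-16 - A^-20
Summing the groups: <K> = -A^20 + 3*A^16 - 4*A^12 + 8*A^8 - 10*A^4 + 10 - 10*A^-4 + 8*A^-8 - 5*A^-12 + 3*A^-16 - A^-20
Normalise by the writhe: (-A^3)^(-w) = (-A^3)^(-4) = A^-12, so f(A) = A^-12 * <K> = -A^8 + 3*A^4 - 4 + 8*A^-4 - 10*A^-8 + 10*A^-12 - 10*A^-16 + 8*A^-20 - 5*A^-24 + 3*A^-28 - A^-32.
Substitute A = t^(-1/4), i.e. A^e → t^(-e/4): V(t) = -t^8 + 3*t^7 - 5*t^6 + 8*t^5 - 10*t^4 + 10*t^3 - 10*t^2 + 8*t - 4 + 3*t^-1 - t^-2

Answer: -t^8 + 3*t^7 - 5*t^6 + 8*t^5 - 10*t^4 + 10*t^3 - 10*t^2 + 8*t - 4 + 3*t^-1 - t^-2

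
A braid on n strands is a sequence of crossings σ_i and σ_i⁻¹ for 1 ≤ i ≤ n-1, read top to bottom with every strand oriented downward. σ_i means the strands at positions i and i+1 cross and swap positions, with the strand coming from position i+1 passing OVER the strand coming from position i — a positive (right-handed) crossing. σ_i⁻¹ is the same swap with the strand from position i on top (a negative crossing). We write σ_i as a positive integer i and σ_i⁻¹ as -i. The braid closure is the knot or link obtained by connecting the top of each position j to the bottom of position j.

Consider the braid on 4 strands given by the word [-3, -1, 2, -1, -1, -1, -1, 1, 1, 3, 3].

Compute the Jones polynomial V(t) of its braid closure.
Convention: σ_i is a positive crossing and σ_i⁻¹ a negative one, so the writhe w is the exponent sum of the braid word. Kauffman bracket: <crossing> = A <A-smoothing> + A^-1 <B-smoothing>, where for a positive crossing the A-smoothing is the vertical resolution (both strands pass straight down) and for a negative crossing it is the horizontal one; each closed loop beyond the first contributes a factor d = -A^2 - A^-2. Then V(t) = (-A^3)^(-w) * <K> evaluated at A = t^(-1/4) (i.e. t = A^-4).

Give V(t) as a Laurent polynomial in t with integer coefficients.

t^-1 + t^-3 - t^-4

Derivation:
The presented braid s3^-1 s1^-1 s2 s1^-1 s1^-1 s1^-1 s1^-1 s1 s1 s3 s3 on 4 strands reduces by inverse Markov moves (closure unchanged at each step):
  Deconjugate: the word is γ·β·γ⁻¹ with γ = s3^-1 (prefix) and γ⁻¹ = s3 (suffix); strip both.
  Destabilize: the word has the form β·s3 where s3 occurs only as the final letter (β ∈ B_3); drop it and the last strand → 3 strands.
Reduced to β = s1^-1 s2 s1^-1 s1^-1 s1^-1 s1^-1 s1 s1 on 3 strands, 8 crossings.
Compute on β:
First cancel adjacent σ_i σ_i⁻¹ pairs (Reidemeister II — same braid, same closure): s1^-1 s2 s1^-1 s1^-1 s1^-1 s1^-1 s1 s1 → s1^-1 s2 s1^-1 s1^-1.
Braid: s1^-1 s2 s1^-1 s1^-1 on 3 strands, 4 crossings.
Writhe w = (#positive) - (#negative) = 1 - 3 = -2.
State-sum expansion of <K>. There are 2^4 = 16 states.
Each crossing splits two ways (0=vertical, 1=horizontal). The state's weight is A^(#A-smoothings - #B-smoothings) * d^(loops - 1).
  state 0000: A-exp=-2, loops=3, term = A^-2 * d^2
  state 0001: A-exp=+0, loops=2, term = A^0 * d^1
  state 0010: A-exp=+0, loops=2, term = A^0 * d^1
  state 0011: A-exp=+2, loops=3, term = A^2 * d^2
  state 0100: A-exp=-4, loops=2, term = A^-4 * d^1
  state 0101: A-exp=-2, loops=1, term = A^-2 * d^0
  state 0110: A-exp=-2, loops=1, term = A^-2 * d^0
  state 0111: A-exp=+0, loops=2, term = A^0 * d^1
  state 1000: A-exp=+0, loops=2, term = A^0 * d^1
  state 1001: A-exp=+2, loops=3, term = A^2 * d^2
  state 1010: A-exp=+2, loops=3, term = A^2 * d^2
  state 1011: A-exp=+4, loops=4, term = A^4 * d^3
  state 1100: A-exp=-2, loops=1, term = A^-2 * d^0
  state 1101: A-exp=+0, loops=2, term = A^0 * d^1
  state 1110: A-exp=+0, loops=2, term = A^0 * d^1
  state 1111: A-exp=+2, loops=3, term = A^2 * d^2
Collect the terms by A-exponent (count of states per loop number):
Powers of d = -A^2 - A^-2: d^2 = A^4 + 2 + A^-4; d^3 = -A^6 - 3*A^2 - 3*A^-2 - A^-6.
  A^4 * (d^3) = -A^10 - 3*A^6 - 3*A^2 - A^-2
  A^2 * (4*d^2) = 4*A^6 + 8*A^2 + 4*A^-2
  A^0 * (6*d) = -6*A^2 - 6*A^-2
  A^-2 * (3 + d^2) = A^2 + 5*A^-2 + A^-6
  A^-4 * (d) = -A^-2 - A^-6
Summing the groups: <K> = -A^10 + A^6 + A^-2
Normalise by the writhe: (-A^3)^(-w) = (-A^3)^(2) = A^6, so f(A) = A^6 * <K> = -A^16 + A^12 + A^4.
Substitute A = t^(-1/4), i.e. A^e → t^(-e/4): V(t) = t^-1 + t^-3 - t^-4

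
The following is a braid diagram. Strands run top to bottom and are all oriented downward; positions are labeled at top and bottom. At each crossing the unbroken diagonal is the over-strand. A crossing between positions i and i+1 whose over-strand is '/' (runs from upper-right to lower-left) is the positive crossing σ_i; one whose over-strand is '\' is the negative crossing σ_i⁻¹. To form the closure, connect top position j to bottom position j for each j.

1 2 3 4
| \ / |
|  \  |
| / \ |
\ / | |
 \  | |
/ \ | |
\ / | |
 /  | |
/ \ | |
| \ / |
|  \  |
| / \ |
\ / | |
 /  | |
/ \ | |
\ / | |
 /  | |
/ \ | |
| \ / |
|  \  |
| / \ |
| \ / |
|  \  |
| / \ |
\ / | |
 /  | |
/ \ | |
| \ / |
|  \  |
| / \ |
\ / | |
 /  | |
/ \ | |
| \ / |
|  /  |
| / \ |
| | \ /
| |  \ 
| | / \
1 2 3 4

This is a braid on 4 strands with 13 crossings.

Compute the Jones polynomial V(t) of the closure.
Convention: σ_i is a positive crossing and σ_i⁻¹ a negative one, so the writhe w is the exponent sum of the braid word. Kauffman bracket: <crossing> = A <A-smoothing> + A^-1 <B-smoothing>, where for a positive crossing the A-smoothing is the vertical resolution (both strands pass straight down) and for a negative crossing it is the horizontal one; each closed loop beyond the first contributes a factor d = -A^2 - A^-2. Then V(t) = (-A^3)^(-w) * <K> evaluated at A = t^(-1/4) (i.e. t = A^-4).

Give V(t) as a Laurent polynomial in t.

Reading the diagram top to bottom ('/'-over between positions i,i+1 = s_i, '\'-over = s_i^-1): braid word = s2^-1 s1^-1 s1 s2^-1 s1 s1 s2^-1 s2^-1 s1 s2^-1 s1 s2 s3^-1.
The presented braid s2^-1 s1^-1 s1 s2^-1 s1 s1 s2^-1 s2^-1 s1 s2^-1 s1 s2 s3^-1 on 4 strands reduces by inverse Markov moves (closure unchanged at each step):
  Destabilize: the word has the form β·s3^-1 where s3^-1 occurs only as the final letter (β ∈ B_3); drop it and the last strand → 3 strands.
  Deconjugate: the word is γ·β·γ⁻¹ with γ = s2^-1 s1^-1 (prefix) and γ⁻¹ = s1 s2 (suffix); strip both.
Reduced to β = s1 s2^-1 s1 s1 s2^-1 s2^-1 s1 s2^-1 on 3 strands, 8 crossings.
Compute on β:
Braid: s1 s2^-1 s1 s1 s2^-1 s2^-1 s1 s2^-1 on 3 strands, 8 crossings.
Writhe w = (#positive) - (#negative) = 4 - 4 = 0.
Enumerate smoothing states for the bracket polynomial. There are 2^8 = 256 states.
For each crossing: s=0 is the vertical smoothing, s=1 horizontal. Crossing k contributes A^(sign_k * (1 - 2*s_k)); loop factor d = -A^2 - A^-2.
Tabulate the states by total A-exponent and number of loops L (A-exp: L × count):
  A^8: L=5 ×1
  A^6: L=4 ×8
  A^4: L=3 ×27, L=5 ×1
  A^2: L=2 ×47, L=4 ×9
  A^0: L=1 ×37, L=3 ×32, L=5 ×1
  A^-2: L=2 ×47, L=4 ×9
  A^-4: L=3 ×27, L=5 ×1
  A^-6: L=4 ×8
  A^-8: L=5 ×1
Each group contributes A^e * Σ count * d^(L-1):
Powers of d = -A^2 - A^-2: d^2 = A^4 + 2 + A^-4; d^3 = -A^6 - 3*A^2 - 3*A^-2 - A^-6; d^4 = A^8 + 4*A^4 + 6 + 4*A^-4 + A^-8.
  A^8 * (d^4) = A^16 + 4*A^12 + 6*A^8 + 4*A^4 + 1
  A^6 * (8*d^3) = -8*A^12 - 24*A^8 - 24*A^4 - 8
  A^4 * (27*d^2 + d^4) = A^12 + 31*A^8 + 60*A^4 + 31 + A^-4
  A^2 * (47*d + 9*d^3) = -9*A^8 - 74*A^4 - 74 - 9*A^-4
  A^0 * (37 + 32*d^2 + d^4) = A^8 + 36*A^4 + 107 + 36*A^-4 + A^-8
  A^-2 * (47*d + 9*d^3) = -9*A^4 - 74 - 74*A^-4 - 9*A^-8
  A^-4 * (27*d^2 + d^4) = A^4 + 31 + 60*A^-4 + 31*A^-8 + A^-12
  A^-6 * (8*d^3) = -8 - 24*A^-4 - 24*A^-8 - 8*A^-12
  A^-8 * (d^4) = 1 + 4*A^-4 + 6*A^-8 + 4*A^-12 + A^-16
Summing the groups: <K> = A^16 - 3*A^12 + 5*A^8 - 6*A^4 + 7 - 6*A^-4 + 5*A^-8 - 3*A^-12 + A^-16
Normalise by the writhe: (-A^3)^(-w) = (-A^3)^(0) = 1, so f(A) = 1 * <K> = A^16 - 3*A^12 + 5*A^8 - 6*A^4 + 7 - 6*A^-4 + 5*A^-8 - 3*A^-12 + A^-16.
Substitute A = t^(-1/4), i.e. A^e → t^(-e/4): V(t) = t^4 - 3*t^3 + 5*t^2 - 6*t + 7 - 6*t^-1 + 5*t^-2 - 3*t^-3 + t^-4

Answer: t^4 - 3*t^3 + 5*t^2 - 6*t + 7 - 6*t^-1 + 5*t^-2 - 3*t^-3 + t^-4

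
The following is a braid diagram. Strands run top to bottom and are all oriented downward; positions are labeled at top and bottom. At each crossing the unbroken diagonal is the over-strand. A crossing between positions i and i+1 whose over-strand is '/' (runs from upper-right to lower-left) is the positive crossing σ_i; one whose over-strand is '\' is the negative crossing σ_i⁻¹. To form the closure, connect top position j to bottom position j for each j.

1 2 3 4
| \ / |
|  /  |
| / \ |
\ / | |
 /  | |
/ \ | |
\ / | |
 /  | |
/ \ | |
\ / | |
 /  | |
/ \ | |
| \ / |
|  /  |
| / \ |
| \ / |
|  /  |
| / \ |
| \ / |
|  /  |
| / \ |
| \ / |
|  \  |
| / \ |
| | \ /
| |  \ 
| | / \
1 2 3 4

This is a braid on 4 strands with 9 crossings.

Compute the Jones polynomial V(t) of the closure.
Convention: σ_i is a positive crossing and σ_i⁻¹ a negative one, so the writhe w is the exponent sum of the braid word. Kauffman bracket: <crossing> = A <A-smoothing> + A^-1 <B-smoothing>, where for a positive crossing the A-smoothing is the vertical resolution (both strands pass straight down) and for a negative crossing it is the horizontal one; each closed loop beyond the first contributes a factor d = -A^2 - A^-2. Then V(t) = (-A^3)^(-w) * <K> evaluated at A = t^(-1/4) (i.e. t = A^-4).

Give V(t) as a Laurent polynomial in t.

t^8 - 2*t^7 + t^6 - 2*t^5 + 2*t^4 + t^2

Derivation:
Reading the diagram top to bottom ('/'-over between positions i,i+1 = s_i, '\'-over = s_i^-1): braid word = s2 s1 s1 s1 s2 s2 s2 s2^-1 s3^-1.
The presented braid s2 s1 s1 s1 s2 s2 s2 s2^-1 s3^-1 on 4 strands reduces by inverse Markov moves (closure unchanged at each step):
  Destabilize: the word has the form β·s3^-1 where s3^-1 occurs only as the final letter (β ∈ B_3); drop it and the last strand → 3 strands.
  Deconjugate: the word is γ·β·γ⁻¹ with γ = s2 (prefix) and γ⁻¹ = s2^-1 (suffix); strip both.
Reduced to β = s1 s1 s1 s2 s2 s2 on 3 strands, 6 crossings.
Compute on β:
Braid: s1 s1 s1 s2 s2 s2 on 3 strands, 6 crossings.
Writhe w = (#positive) - (#negative) = 6 - 0 = 6.
Enumerate smoothing states for the bracket polynomial. There are 2^6 = 64 states.
Each crossing splits two ways (0=vertical, 1=horizontal). The state's weight is A^(#A-smoothings - #B-smoothings) * d^(loops - 1).
Tabulate the states by total A-exponent and number of loops L (A-exp: L × count):
  A^6: L=3 ×1
  A^4: L=2 ×6
  A^2: L=1 ×9, L=3 ×6
  A^0: L=2 ×18, L=4 ×2
  A^-2: L=3 ×15
  A^-4: L=4 ×6
  A^-6: L=5 ×1
Each group contributes A^e * Σ count * d^(L-1):
Powers of d = -A^2 - A^-2: d^2 = A^4 + 2 + A^-4; d^3 = -A^6 - 3*A^2 - 3*A^-2 - A^-6; d^4 = A^8 + 4*A^4 + 6 + 4*A^-4 + A^-8.
  A^6 * (d^2) = A^10 + 2*A^6 + A^2
  A^4 * (6*d) = -6*A^6 - 6*A^2
  A^2 * (9 + 6*d^2) = 6*A^6 + 21*A^2 + 6*A^-2
  A^0 * (18*d + 2*d^3) = -2*A^6 - 24*A^2 - 24*A^-2 - 2*A^-6
  A^-2 * (15*d^2) = 15*A^2 + 30*A^-2 + 15*A^-6
  A^-4 * (6*d^3) = -6*A^2 - 18*A^-2 - 18*A^-6 - 6*A^-10
  A^-6 * (d^4) = A^2 + 4*A^-2 + 6*A^-6 + 4*A^-10 + A^-14
Summing the groups: <K> = A^10 + 2*A^2 - 2*A^-2 + A^-6 - 2*A^-10 + A^-14
Normalise by the writhe: (-A^3)^(-w) = (-A^3)^(-6) = A^-18, so f(A) = A^-18 * <K> = A^-8 + 2*A^-16 - 2*A^-20 + A^-24 - 2*A^-28 + A^-32.
Substitute A = t^(-1/4), i.e. A^e → t^(-e/4): V(t) = t^8 - 2*t^7 + t^6 - 2*t^5 + 2*t^4 + t^2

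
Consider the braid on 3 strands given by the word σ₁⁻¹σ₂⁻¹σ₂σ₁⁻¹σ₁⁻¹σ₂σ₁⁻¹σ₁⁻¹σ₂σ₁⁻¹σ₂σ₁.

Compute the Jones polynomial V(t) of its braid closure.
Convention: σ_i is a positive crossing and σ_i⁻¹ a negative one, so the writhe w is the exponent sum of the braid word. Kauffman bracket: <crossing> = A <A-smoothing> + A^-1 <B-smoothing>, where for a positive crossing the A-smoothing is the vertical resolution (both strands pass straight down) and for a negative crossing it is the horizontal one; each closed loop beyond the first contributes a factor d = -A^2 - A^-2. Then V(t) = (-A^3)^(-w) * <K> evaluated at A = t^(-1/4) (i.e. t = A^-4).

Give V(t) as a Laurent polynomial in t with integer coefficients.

The presented braid s1^-1 s2^-1 s2 s1^-1 s1^-1 s2 s1^-1 s1^-1 s2 s1^-1 s2 s1 on 3 strands reduces by inverse Markov moves (closure unchanged at each step):
  Deconjugate: the word is γ·β·γ⁻¹ with γ = s1^-1 s2^-1 (prefix) and γ⁻¹ = s2 s1 (suffix); strip both.
Reduced to β = s2 s1^-1 s1^-1 s2 s1^-1 s1^-1 s2 s1^-1 on 3 strands, 8 crossings.
Compute on β:
Braid: s2 s1^-1 s1^-1 s2 s1^-1 s1^-1 s2 s1^-1 on 3 strands, 8 crossings.
Writhe w = (#positive) - (#negative) = 3 - 5 = -2.
Computing the Kauffman bracket via state sum. There are 2^8 = 256 states.
For each crossing: s=0 is the vertical smoothing, s=1 horizontal. Crossing k contributes A^(sign_k * (1 - 2*s_k)); loop factor d = -A^2 - A^-2.
Tabulate the states by total A-exponent and number of loops L (A-exp: L × count):
  A^8: L=6 ×1
  A^6: L=5 ×8
  A^4: L=4 ×28
  A^2: L=3 ×55, L=5 ×1
  A^0: L=2 ×63, L=4 ×7
  A^-2: L=1 ×35, L=3 ×21
  A^-4: L=2 ×26, L=4 ×2
  A^-6: L=3 ×8
  A^-8: L=4 ×1
Each group contributes A^e * Σ count * d^(L-1):
Powers of d = -A^2 - A^-2: d^2 = A^4 + 2 + A^-4; d^3 = -A^6 - 3*A^2 - 3*A^-2 - A^-6; d^4 = A^8 + 4*A^4 + 6 + 4*A^-4 + A^-8; d^5 = -A^10 - 5*A^6 - 10*A^2 - 10*A^-2 - 5*A^-6 - A^-10.
  A^8 * (d^5) = -A^18 - 5*A^14 - 10*A^10 - 10*A^6 - 5*A^2 - A^-2
  A^6 * (8*d^4) = 8*A^14 + 32*A^10 + 48*A^6 + 32*A^2 + 8*A^-2
  A^4 * (28*d^3) = -28*A^10 - 84*A^6 - 84*A^2 - 28*A^-2
  A^2 * (55*d^2 + d^4) = A^10 + 59*A^6 + 116*A^2 + 59*A^-2 + A^-6
  A^0 * (63*d + 7*d^3) = -7*A^6 - 84*A^2 - 84*A^-2 - 7*A^-6
  A^-2 * (35 + 21*d^2) = 21*A^2 + 77*A^-2 + 21*A^-6
  A^-4 * (26*d + 2*d^3) = -2*A^2 - 32*A^-2 - 32*A^-6 - 2*A^-10
  A^-6 * (8*d^2) = 8*A^-2 + 16*A^-6 + 8*A^-10
  A^-8 * (d^3) = -A^-2 - 3*A^-6 - 3*A^-10 - A^-14
Summing the groups: <K> = -A^18 + 3*A^14 - 5*A^10 + 6*A^6 - 6*A^2 + 6*A^-2 - 4*A^-6 + 3*A^-10 - A^-14
Normalise by the writhe: (-A^3)^(-w) = (-A^3)^(2) = A^6, so f(A) = A^6 * <K> = -A^24 + 3*A^20 - 5*A^16 + 6*A^12 - 6*A^8 + 6*A^4 - 4 + 3*A^-4 - A^-8.
Substitute A = t^(-1/4), i.e. A^e → t^(-e/4): V(t) = -t^2 + 3*t - 4 + 6*t^-1 - 6*t^-2 + 6*t^-3 - 5*t^-4 + 3*t^-5 - t^-6

Answer: -t^2 + 3*t - 4 + 6*t^-1 - 6*t^-2 + 6*t^-3 - 5*t^-4 + 3*t^-5 - t^-6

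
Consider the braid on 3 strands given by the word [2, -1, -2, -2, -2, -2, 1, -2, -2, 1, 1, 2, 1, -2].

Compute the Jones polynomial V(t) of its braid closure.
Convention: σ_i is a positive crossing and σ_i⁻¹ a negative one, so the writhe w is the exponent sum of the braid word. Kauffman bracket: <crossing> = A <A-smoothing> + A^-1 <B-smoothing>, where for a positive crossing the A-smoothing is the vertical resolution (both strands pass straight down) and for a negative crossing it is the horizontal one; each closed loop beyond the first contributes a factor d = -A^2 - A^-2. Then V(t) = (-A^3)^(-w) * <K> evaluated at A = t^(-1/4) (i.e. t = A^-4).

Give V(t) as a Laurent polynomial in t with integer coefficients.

-t^2 + 2*t - 3 + 5*t^-1 - 4*t^-2 + 5*t^-3 - 4*t^-4 + 2*t^-5 - t^-6

Derivation:
The presented braid s2 s1^-1 s2^-1 s2^-1 s2^-1 s2^-1 s1 s2^-1 s2^-1 s1 s1 s2 s1 s2^-1 on 3 strands reduces by inverse Markov moves (closure unchanged at each step):
  Deconjugate: the word is γ·β·γ⁻¹ with γ = s2 s1^-1 (prefix) and γ⁻¹ = s1 s2^-1 (suffix); strip both.
  Deconjugate: the word is γ·β·γ⁻¹ with γ = s2^-1 (prefix) and γ⁻¹ = s2 (suffix); strip both.
Reduced to β = s2^-1 s2^-1 s2^-1 s1 s2^-1 s2^-1 s1 s1 on 3 strands, 8 crossings.
Compute on β:
Braid: s2^-1 s2^-1 s2^-1 s1 s2^-1 s2^-1 s1 s1 on 3 strands, 8 crossings.
Writhe w = (#positive) - (#negative) = 3 - 5 = -2.
Computing the Kauffman bracket via state sum. There are 2^8 = 256 states.
Smooth each crossing (0=||, 1=⌣⌢); contribution A^(Σ sign_k(1-2s_k)) * d^(L-1).
Tabulate the states by total A-exponent and number of loops L (A-exp: L × count):
  A^8: L=6 ×1
  A^6: L=5 ×8
  A^4: L=4 ×27, L=6 ×1
  A^2: L=3 ×50, L=5 ×6
  A^0: L=2 ×53, L=4 ×17
  A^-2: L=1 ×27, L=3 ×28, L=5 ×1
  A^-4: L=2 ×24, L=4 ×4
  A^-6: L=3 ×8
  A^-8: L=4 ×1
Each group contributes A^e * Σ count * d^(L-1):
Powers of d = -A^2 - A^-2: d^2 = A^4 + 2 + A^-4; d^3 = -A^6 - 3*A^2 - 3*A^-2 - A^-6; d^4 = A^8 + 4*A^4 + 6 + 4*A^-4 + A^-8; d^5 = -A^10 - 5*A^6 - 10*A^2 - 10*A^-2 - 5*A^-6 - A^-10.
  A^8 * (d^5) = -A^18 - 5*A^14 - 10*A^10 - 10*A^6 - 5*A^2 - A^-2
  A^6 * (8*d^4) = 8*A^14 + 32*A^10 + 48*A^6 + 32*A^2 + 8*A^-2
  A^4 * (27*d^3 + d^5) = -A^14 - 32*A^10 - 91*A^6 - 91*A^2 - 32*A^-2 - A^-6
  A^2 * (50*d^2 + 6*d^4) = 6*A^10 + 74*A^6 + 136*A^2 + 74*A^-2 + 6*A^-6
  A^0 * (53*d + 17*d^3) = -17*A^6 - 104*A^2 - 104*A^-2 - 17*A^-6
  A^-2 * (27 + 28*d^2 + d^4) = A^6 + 32*A^2 + 89*A^-2 + 32*A^-6 + A^-10
  A^-4 * (24*d + 4*d^3) = -4*A^2 - 36*A^-2 - 36*A^-6 - 4*A^-10
  A^-6 * (8*d^2) = 8*A^-2 + 16*A^-6 + 8*A^-10
  A^-8 * (d^3) = -A^-2 - 3*A^-6 - 3*A^-10 - A^-14
Summing the groups: <K> = -A^18 + 2*A^14 - 4*A^10 + 5*A^6 - 4*A^2 + 5*A^-2 - 3*A^-6 + 2*A^-10 - A^-14
Normalise by the writhe: (-A^3)^(-w) = (-A^3)^(2) = A^6, so f(A) = A^6 * <K> = -A^24 + 2*A^20 - 4*A^16 + 5*A^12 - 4*A^8 + 5*A^4 - 3 + 2*A^-4 - A^-8.
Substitute A = t^(-1/4), i.e. A^e → t^(-e/4): V(t) = -t^2 + 2*t - 3 + 5*t^-1 - 4*t^-2 + 5*t^-3 - 4*t^-4 + 2*t^-5 - t^-6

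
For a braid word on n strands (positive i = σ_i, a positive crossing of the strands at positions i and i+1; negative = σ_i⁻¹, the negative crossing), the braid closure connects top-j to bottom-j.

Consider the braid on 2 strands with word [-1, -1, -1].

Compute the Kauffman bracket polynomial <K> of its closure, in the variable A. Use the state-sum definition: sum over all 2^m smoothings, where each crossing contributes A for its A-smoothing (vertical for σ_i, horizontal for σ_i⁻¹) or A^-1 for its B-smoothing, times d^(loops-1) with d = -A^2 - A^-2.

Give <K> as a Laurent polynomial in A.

Braid: s1^-1 s1^-1 s1^-1 on 2 strands, 3 crossings.
Writhe w = (#positive) - (#negative) = 0 - 3 = -3.
State-sum expansion of <K>. There are 2^3 = 8 states.
For each crossing: s=0 is the vertical smoothing, s=1 horizontal. Crossing k contributes A^(sign_k * (1 - 2*s_k)); loop factor d = -A^2 - A^-2.
  state 000: A-exp=-3, loops=2, term = A^-3 * d^1
  state 001: A-exp=-1, loops=1, term = A^-1 * d^0
  state 010: A-exp=-1, loops=1, term = A^-1 * d^0
  state 011: A-exp=+1, loops=2, term = A^1 * d^1
  state 100: A-exp=-1, loops=1, term = A^-1 * d^0
  state 101: A-exp=+1, loops=2, term = A^1 * d^1
  state 110: A-exp=+1, loops=2, term = A^1 * d^1
  state 111: A-exp=+3, loops=3, term = A^3 * d^2
Collect the terms by A-exponent (count of states per loop number):
Powers of d = -A^2 - A^-2: d^2 = A^4 + 2 + A^-4.
  A^3 * (d^2) = A^7 + 2*A^3 + A^-1
  A^1 * (3*d) = -3*A^3 - 3*A^-1
  A^-1 * (3) = 3*A^-1
  A^-3 * (d) = -A^-1 - A^-5
Summing the groups: <K> = A^7 - A^3 - A^-5

Answer: A^7 - A^3 - A^-5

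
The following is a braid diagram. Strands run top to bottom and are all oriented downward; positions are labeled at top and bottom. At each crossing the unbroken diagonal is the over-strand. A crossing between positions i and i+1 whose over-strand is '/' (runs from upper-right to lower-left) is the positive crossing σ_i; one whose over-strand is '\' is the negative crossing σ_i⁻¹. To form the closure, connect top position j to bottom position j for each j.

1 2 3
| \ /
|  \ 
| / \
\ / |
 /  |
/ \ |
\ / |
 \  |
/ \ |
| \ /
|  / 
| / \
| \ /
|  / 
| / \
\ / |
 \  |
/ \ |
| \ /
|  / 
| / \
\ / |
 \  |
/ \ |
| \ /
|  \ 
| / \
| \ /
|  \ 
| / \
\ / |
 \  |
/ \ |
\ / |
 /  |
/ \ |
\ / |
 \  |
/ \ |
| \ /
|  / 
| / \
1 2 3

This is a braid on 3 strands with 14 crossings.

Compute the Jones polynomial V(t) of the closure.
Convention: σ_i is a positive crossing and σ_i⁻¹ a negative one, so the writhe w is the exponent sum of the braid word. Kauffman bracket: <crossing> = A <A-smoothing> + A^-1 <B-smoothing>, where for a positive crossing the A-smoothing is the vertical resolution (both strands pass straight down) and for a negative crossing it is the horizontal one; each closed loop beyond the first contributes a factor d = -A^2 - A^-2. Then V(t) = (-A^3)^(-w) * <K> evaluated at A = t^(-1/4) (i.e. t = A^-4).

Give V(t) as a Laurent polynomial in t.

-t + 2 - t^-1 + 2*t^-2 - t^-3 + t^-4 - t^-5

Derivation:
Reading the diagram top to bottom ('/'-over between positions i,i+1 = s_i, '\'-over = s_i^-1): braid word = s2^-1 s1 s1^-1 s2 s2 s1^-1 s2 s1^-1 s2^-1 s2^-1 s1^-1 s1 s1^-1 s2.
The presented braid s2^-1 s1 s1^-1 s2 s2 s1^-1 s2 s1^-1 s2^-1 s2^-1 s1^-1 s1 s1^-1 s2 on 3 strands reduces by inverse Markov moves (closure unchanged at each step):
  Deconjugate: the word is γ·β·γ⁻¹ with γ = s2^-1 (prefix) and γ⁻¹ = s2 (suffix); strip both.
  Deconjugate: the word is γ·β·γ⁻¹ with γ = s1 s1^-1 (prefix) and γ⁻¹ = s1 s1^-1 (suffix); strip both.
Reduced to β = s2 s2 s1^-1 s2 s1^-1 s2^-1 s2^-1 s1^-1 on 3 strands, 8 crossings.
Compute on β:
Braid: s2 s2 s1^-1 s2 s1^-1 s2^-1 s2^-1 s1^-1 on 3 strands, 8 crossings.
Writhe w = (#positive) - (#negative) = 3 - 5 = -2.
State-sum expansion of <K>. There are 2^8 = 256 states.
Each crossing splits two ways (0=vertical, 1=horizontal). The state's weight is A^(#A-smoothings - #B-smoothings) * d^(loops - 1).
Tabulate the states by total A-exponent and number of loops L (A-exp: L × count):
  A^8: L=4 ×1
  A^6: L=3 ×8
  A^4: L=2 ×23, L=4 ×5
  A^2: L=1 ×22, L=3 ×33, L=5 ×1
  A^0: L=2 ×52, L=4 ×18
  A^-2: L=1 ×13, L=3 ×37, L=5 ×6
  A^-4: L=2 ×14, L=4 ×13, L=6 ×1
  A^-6: L=3 ×6, L=5 ×2
  A^-8: L=4 ×1
Each group contributes A^e * Σ count * d^(L-1):
Powers of d = -A^2 - A^-2: d^2 = A^4 + 2 + A^-4; d^3 = -A^6 - 3*A^2 - 3*A^-2 - A^-6; d^4 = A^8 + 4*A^4 + 6 + 4*A^-4 + A^-8; d^5 = -A^10 - 5*A^6 - 10*A^2 - 10*A^-2 - 5*A^-6 - A^-10.
  A^8 * (d^3) = -A^14 - 3*A^10 - 3*A^6 - A^2
  A^6 * (8*d^2) = 8*A^10 + 16*A^6 + 8*A^2
  A^4 * (23*d + 5*d^3) = -5*A^10 - 38*A^6 - 38*A^2 - 5*A^-2
  A^2 * (22 + 33*d^2 + d^4) = A^10 + 37*A^6 + 94*A^2 + 37*A^-2 + A^-6
  A^0 * (52*d + 18*d^3) = -18*A^6 - 106*A^2 - 106*A^-2 - 18*A^-6
  A^-2 * (13 + 37*d^2 + 6*d^4) = 6*A^6 + 61*A^2 + 123*A^-2 + 61*A^-6 + 6*A^-10
  A^-4 * (14*d + 13*d^3 + d^5) = -A^6 - 18*A^2 - 63*A^-2 - 63*A^-6 - 18*A^-10 - A^-14
  A^-6 * (6*d^2 + 2*d^4) = 2*A^2 + 14*A^-2 + 24*A^-6 + 14*A^-10 + 2*A^-14
  A^-8 * (d^3) = -A^-2 - 3*A^-6 - 3*A^-10 - A^-14
Summing the groups: <K> = -A^14 + A^10 - A^6 + 2*A^2 - A^-2 + 2*A^-6 - A^-10
Normalise by the writhe: (-A^3)^(-w) = (-A^3)^(2) = A^6, so f(A) = A^6 * <K> = -A^20 + A^16 - A^12 + 2*A^8 - A^4 + 2 - A^-4.
Substitute A = t^(-1/4), i.e. A^e → t^(-e/4): V(t) = -t + 2 - t^-1 + 2*t^-2 - t^-3 + t^-4 - t^-5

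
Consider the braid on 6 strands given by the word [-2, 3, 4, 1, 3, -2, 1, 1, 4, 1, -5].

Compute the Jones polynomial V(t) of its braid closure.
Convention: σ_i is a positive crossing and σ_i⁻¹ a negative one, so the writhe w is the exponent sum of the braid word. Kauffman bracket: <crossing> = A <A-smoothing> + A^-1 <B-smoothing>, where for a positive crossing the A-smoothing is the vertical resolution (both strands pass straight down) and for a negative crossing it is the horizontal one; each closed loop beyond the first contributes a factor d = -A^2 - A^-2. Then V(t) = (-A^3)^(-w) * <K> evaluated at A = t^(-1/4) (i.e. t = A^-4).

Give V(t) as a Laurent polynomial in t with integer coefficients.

The presented braid s2^-1 s3 s4 s1 s3 s2^-1 s1 s1 s4 s1 s5^-1 on 6 strands reduces by inverse Markov moves (closure unchanged at each step):
  Destabilize: the word has the form β·s5^-1 where s5^-1 occurs only as the final letter (β ∈ B_5); drop it and the last strand → 5 strands.
Reduced to β = s2^-1 s3 s4 s1 s3 s2^-1 s1 s1 s4 s1 on 5 strands, 10 crossings.
Compute on β:
Braid: s2^-1 s3 s4 s1 s3 s2^-1 s1 s1 s4 s1 on 5 strands, 10 crossings.
Writhe w = (#positive) - (#negative) = 8 - 2 = 6.
Computing the Kauffman bracket via state sum. There are 2^10 = 1024 states.
Each crossing splits two ways (0=vertical, 1=horizontal). The state's weight is A^(#A-smoothings - #B-smoothings) * d^(loops - 1).
Tabulate the states by total A-exponent and number of loops L (A-exp: L × count):
  A^10: L=5 ×1
  A^8: L=4 ×10
  A^6: L=3 ×39, L=5 ×6
  A^4: L=2 ×68, L=4 ×51, L=6 ×1
  A^2: L=1 ×44, L=3 ×139, L=5 ×27
  A^0: L=2 ×126, L=4 ×118, L=6 ×8
  A^-2: L=1 ×11, L=3 ×140, L=5 ×58, L=7 ×1
  A^-4: L=2 ×19, L=4 ×85, L=6 ×16
  A^-6: L=3 ×15, L=5 ×28, L=7 ×2
  A^-8: L=4 ×6, L=6 ×4
  A^-10: L=5 ×1
Each group contributes A^e * Σ count * d^(L-1):
Powers of d = -A^2 - A^-2: d^2 = A^4 + 2 + A^-4; d^3 = -A^6 - 3*A^2 - 3*A^-2 - A^-6; d^4 = A^8 + 4*A^4 + 6 + 4*A^-4 + A^-8; d^5 = -A^10 - 5*A^6 - 10*A^2 - 10*A^-2 - 5*A^-6 - A^-10; d^6 = A^12 + 6*A^8 + 15*A^4 + 20 + 15*A^-4 + 6*A^-8 + A^-12.
  A^10 * (d^4) = A^18 + 4*A^14 + 6*A^10 + 4*A^6 + A^2
  A^8 * (10*d^3) = -10*A^14 - 30*A^10 - 30*A^6 - 10*A^2
  A^6 * (39*d^2 + 6*d^4) = 6*A^14 + 63*A^10 + 114*A^6 + 63*A^2 + 6*A^-2
  A^4 * (68*d + 51*d^3 + d^5) = -A^14 - 56*A^10 - 231*A^6 - 231*A^2 - 56*A^-2 - A^-6
  A^2 * (44 + 139*d^2 + 27*d^4) = 27*A^10 + 247*A^6 + 484*A^2 + 247*A^-2 + 27*A^-6
  A^0 * (126*d + 118*d^3 + 8*d^5) = -8*A^10 - 158*A^6 - 560*A^2 - 560*A^-2 - 158*A^-6 - 8*A^-10
  A^-2 * (11 + 140*d^2 + 58*d^4 + d^6) = A^10 + 64*A^6 + 387*A^2 + 659*A^-2 + 387*A^-6 + 64*A^-10 + A^-14
  A^-4 * (19*d + 85*d^3 + 16*d^5) = -16*A^6 - 165*A^2 - 434*A^-2 - 434*A^-6 - 165*A^-10 - 16*A^-14
  A^-6 * (15*d^2 + 28*d^4 + 2*d^6) = 2*A^6 + 40*A^2 + 157*A^-2 + 238*A^-6 + 157*A^-10 + 40*A^-14 + 2*A^-18
  A^-8 * (6*d^3 + 4*d^5) = -4*A^2 - 26*A^-2 - 58*A^-6 - 58*A^-10 - 26*A^-14 - 4*A^-18
  A^-10 * (d^4) = A^-2 + 4*A^-6 + 6*A^-10 + 4*A^-14 + A^-18
Summing the groups: <K> = A^18 - A^14 + 3*A^10 - 4*A^6 + 5*A^2 - 6*A^-2 + 5*A^-6 - 4*A^-10 + 3*A^-14 - A^-18
Normalise by the writhe: (-A^3)^(-w) = (-A^3)^(-6) = A^-18, so f(A) = A^-18 * <K> = 1 - A^-4 + 3*A^-8 - 4*A^-12 + 5*A^-16 - 6*A^-20 + 5*A^-24 - 4*A^-28 + 3*A^-32 - A^-36.
Substitute A = t^(-1/4), i.e. A^e → t^(-e/4): V(t) = -t^9 + 3*t^8 - 4*t^7 + 5*t^6 - 6*t^5 + 5*t^4 - 4*t^3 + 3*t^2 - t + 1

Answer: -t^9 + 3*t^8 - 4*t^7 + 5*t^6 - 6*t^5 + 5*t^4 - 4*t^3 + 3*t^2 - t + 1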